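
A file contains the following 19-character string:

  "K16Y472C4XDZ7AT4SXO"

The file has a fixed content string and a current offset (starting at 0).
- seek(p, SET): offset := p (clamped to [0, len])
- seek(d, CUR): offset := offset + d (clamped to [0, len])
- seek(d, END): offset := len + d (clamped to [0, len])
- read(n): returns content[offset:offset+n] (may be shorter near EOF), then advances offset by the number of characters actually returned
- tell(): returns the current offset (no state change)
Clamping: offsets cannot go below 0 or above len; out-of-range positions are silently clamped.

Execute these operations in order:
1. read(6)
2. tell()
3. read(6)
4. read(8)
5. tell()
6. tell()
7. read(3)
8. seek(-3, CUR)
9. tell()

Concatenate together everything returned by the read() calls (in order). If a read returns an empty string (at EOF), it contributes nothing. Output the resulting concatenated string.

Answer: K16Y472C4XDZ7AT4SXO

Derivation:
After 1 (read(6)): returned 'K16Y47', offset=6
After 2 (tell()): offset=6
After 3 (read(6)): returned '2C4XDZ', offset=12
After 4 (read(8)): returned '7AT4SXO', offset=19
After 5 (tell()): offset=19
After 6 (tell()): offset=19
After 7 (read(3)): returned '', offset=19
After 8 (seek(-3, CUR)): offset=16
After 9 (tell()): offset=16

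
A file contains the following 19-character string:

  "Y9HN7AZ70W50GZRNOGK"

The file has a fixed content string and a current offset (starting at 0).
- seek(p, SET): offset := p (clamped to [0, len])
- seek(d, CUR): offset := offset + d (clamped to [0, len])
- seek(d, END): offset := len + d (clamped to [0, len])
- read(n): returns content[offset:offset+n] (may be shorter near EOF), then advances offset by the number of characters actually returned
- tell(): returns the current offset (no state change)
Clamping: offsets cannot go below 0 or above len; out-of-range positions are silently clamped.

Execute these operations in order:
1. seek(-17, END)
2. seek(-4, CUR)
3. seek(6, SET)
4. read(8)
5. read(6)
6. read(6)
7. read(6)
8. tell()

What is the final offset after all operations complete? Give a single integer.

Answer: 19

Derivation:
After 1 (seek(-17, END)): offset=2
After 2 (seek(-4, CUR)): offset=0
After 3 (seek(6, SET)): offset=6
After 4 (read(8)): returned 'Z70W50GZ', offset=14
After 5 (read(6)): returned 'RNOGK', offset=19
After 6 (read(6)): returned '', offset=19
After 7 (read(6)): returned '', offset=19
After 8 (tell()): offset=19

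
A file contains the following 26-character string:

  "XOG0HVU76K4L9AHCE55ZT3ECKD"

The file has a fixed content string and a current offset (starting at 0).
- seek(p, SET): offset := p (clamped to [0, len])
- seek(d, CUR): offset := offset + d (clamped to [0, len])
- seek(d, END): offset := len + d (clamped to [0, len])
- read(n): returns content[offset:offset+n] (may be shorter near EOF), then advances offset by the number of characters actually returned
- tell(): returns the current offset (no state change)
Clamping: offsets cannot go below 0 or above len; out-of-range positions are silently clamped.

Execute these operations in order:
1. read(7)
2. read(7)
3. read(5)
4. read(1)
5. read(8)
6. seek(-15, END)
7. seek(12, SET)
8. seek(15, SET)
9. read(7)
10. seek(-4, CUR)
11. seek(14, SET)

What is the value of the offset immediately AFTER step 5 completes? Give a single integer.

After 1 (read(7)): returned 'XOG0HVU', offset=7
After 2 (read(7)): returned '76K4L9A', offset=14
After 3 (read(5)): returned 'HCE55', offset=19
After 4 (read(1)): returned 'Z', offset=20
After 5 (read(8)): returned 'T3ECKD', offset=26

Answer: 26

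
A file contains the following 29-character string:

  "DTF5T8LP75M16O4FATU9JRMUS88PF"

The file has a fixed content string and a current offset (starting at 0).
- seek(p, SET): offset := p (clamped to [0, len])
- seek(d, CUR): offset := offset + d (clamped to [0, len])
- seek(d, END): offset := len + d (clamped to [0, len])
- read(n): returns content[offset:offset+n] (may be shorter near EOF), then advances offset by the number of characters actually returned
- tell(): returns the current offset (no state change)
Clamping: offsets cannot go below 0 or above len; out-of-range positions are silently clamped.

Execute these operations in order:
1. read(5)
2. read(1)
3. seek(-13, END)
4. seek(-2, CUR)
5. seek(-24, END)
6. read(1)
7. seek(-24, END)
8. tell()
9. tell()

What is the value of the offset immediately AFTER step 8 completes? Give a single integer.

Answer: 5

Derivation:
After 1 (read(5)): returned 'DTF5T', offset=5
After 2 (read(1)): returned '8', offset=6
After 3 (seek(-13, END)): offset=16
After 4 (seek(-2, CUR)): offset=14
After 5 (seek(-24, END)): offset=5
After 6 (read(1)): returned '8', offset=6
After 7 (seek(-24, END)): offset=5
After 8 (tell()): offset=5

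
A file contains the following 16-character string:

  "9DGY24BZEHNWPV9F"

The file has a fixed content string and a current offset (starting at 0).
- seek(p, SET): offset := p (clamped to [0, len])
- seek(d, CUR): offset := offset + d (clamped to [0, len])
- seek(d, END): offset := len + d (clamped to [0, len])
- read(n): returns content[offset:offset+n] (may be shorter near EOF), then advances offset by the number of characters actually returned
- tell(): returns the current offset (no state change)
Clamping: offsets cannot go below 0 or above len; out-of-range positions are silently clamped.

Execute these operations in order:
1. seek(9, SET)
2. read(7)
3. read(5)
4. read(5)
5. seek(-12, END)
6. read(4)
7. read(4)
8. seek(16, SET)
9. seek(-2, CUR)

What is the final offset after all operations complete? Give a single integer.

Answer: 14

Derivation:
After 1 (seek(9, SET)): offset=9
After 2 (read(7)): returned 'HNWPV9F', offset=16
After 3 (read(5)): returned '', offset=16
After 4 (read(5)): returned '', offset=16
After 5 (seek(-12, END)): offset=4
After 6 (read(4)): returned '24BZ', offset=8
After 7 (read(4)): returned 'EHNW', offset=12
After 8 (seek(16, SET)): offset=16
After 9 (seek(-2, CUR)): offset=14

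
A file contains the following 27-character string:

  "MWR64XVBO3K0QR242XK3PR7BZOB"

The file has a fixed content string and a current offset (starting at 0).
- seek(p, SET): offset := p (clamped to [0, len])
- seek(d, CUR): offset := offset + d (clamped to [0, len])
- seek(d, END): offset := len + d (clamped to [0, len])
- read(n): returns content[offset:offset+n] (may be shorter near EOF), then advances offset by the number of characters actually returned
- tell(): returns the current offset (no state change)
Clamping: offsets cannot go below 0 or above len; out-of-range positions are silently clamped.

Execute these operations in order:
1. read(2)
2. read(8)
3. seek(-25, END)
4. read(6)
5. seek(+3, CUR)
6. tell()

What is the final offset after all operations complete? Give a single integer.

After 1 (read(2)): returned 'MW', offset=2
After 2 (read(8)): returned 'R64XVBO3', offset=10
After 3 (seek(-25, END)): offset=2
After 4 (read(6)): returned 'R64XVB', offset=8
After 5 (seek(+3, CUR)): offset=11
After 6 (tell()): offset=11

Answer: 11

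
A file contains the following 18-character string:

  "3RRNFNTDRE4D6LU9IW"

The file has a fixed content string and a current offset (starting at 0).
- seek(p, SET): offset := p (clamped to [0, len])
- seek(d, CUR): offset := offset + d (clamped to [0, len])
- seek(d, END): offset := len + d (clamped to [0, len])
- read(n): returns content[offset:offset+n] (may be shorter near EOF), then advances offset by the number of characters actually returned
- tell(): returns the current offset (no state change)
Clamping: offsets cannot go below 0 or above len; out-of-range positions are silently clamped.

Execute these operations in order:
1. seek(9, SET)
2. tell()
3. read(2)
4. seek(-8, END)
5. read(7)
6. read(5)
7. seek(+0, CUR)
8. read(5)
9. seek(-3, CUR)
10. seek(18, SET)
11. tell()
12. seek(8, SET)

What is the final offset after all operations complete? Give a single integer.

Answer: 8

Derivation:
After 1 (seek(9, SET)): offset=9
After 2 (tell()): offset=9
After 3 (read(2)): returned 'E4', offset=11
After 4 (seek(-8, END)): offset=10
After 5 (read(7)): returned '4D6LU9I', offset=17
After 6 (read(5)): returned 'W', offset=18
After 7 (seek(+0, CUR)): offset=18
After 8 (read(5)): returned '', offset=18
After 9 (seek(-3, CUR)): offset=15
After 10 (seek(18, SET)): offset=18
After 11 (tell()): offset=18
After 12 (seek(8, SET)): offset=8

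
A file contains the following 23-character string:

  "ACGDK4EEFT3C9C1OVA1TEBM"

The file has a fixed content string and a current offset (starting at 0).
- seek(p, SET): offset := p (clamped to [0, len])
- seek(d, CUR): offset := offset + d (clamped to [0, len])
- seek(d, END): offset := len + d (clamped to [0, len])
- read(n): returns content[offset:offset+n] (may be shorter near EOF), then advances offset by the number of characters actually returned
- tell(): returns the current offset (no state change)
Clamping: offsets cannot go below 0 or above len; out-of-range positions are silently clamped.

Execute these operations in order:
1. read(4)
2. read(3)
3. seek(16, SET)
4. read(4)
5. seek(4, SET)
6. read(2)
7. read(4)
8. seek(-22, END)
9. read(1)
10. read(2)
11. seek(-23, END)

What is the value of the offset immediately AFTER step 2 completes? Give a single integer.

Answer: 7

Derivation:
After 1 (read(4)): returned 'ACGD', offset=4
After 2 (read(3)): returned 'K4E', offset=7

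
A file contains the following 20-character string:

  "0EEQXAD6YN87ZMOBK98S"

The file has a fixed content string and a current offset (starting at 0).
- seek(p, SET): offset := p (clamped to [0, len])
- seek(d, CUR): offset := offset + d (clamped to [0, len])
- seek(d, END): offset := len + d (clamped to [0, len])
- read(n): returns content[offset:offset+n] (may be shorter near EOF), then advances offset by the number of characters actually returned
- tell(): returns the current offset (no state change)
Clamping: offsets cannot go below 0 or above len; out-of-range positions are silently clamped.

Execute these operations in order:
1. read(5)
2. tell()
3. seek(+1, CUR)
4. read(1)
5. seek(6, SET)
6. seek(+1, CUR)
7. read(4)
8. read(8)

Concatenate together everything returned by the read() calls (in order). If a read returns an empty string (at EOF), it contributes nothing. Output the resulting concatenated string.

Answer: 0EEQXD6YN87ZMOBK98

Derivation:
After 1 (read(5)): returned '0EEQX', offset=5
After 2 (tell()): offset=5
After 3 (seek(+1, CUR)): offset=6
After 4 (read(1)): returned 'D', offset=7
After 5 (seek(6, SET)): offset=6
After 6 (seek(+1, CUR)): offset=7
After 7 (read(4)): returned '6YN8', offset=11
After 8 (read(8)): returned '7ZMOBK98', offset=19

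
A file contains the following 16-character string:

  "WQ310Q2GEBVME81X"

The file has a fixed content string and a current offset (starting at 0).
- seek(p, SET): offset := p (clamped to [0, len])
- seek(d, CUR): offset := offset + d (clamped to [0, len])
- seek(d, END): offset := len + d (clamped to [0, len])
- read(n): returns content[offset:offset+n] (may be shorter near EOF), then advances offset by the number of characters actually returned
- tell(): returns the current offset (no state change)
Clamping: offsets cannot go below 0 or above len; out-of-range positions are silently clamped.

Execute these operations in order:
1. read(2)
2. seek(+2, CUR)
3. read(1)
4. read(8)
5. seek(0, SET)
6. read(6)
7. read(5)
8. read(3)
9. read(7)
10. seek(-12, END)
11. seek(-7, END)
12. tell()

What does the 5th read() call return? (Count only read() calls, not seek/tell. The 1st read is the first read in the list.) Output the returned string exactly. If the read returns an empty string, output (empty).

Answer: 2GEBV

Derivation:
After 1 (read(2)): returned 'WQ', offset=2
After 2 (seek(+2, CUR)): offset=4
After 3 (read(1)): returned '0', offset=5
After 4 (read(8)): returned 'Q2GEBVME', offset=13
After 5 (seek(0, SET)): offset=0
After 6 (read(6)): returned 'WQ310Q', offset=6
After 7 (read(5)): returned '2GEBV', offset=11
After 8 (read(3)): returned 'ME8', offset=14
After 9 (read(7)): returned '1X', offset=16
After 10 (seek(-12, END)): offset=4
After 11 (seek(-7, END)): offset=9
After 12 (tell()): offset=9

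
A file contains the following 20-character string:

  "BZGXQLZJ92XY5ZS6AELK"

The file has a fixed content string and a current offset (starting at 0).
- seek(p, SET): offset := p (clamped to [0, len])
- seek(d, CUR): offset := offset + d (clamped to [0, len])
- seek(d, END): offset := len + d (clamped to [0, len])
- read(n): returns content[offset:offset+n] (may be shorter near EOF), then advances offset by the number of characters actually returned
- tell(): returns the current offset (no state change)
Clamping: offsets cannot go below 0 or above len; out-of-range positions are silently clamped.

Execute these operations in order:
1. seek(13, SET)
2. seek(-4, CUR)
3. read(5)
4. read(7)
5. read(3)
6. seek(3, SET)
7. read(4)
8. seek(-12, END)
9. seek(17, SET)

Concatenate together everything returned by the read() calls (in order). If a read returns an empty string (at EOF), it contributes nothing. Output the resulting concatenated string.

Answer: 2XY5ZS6AELKXQLZ

Derivation:
After 1 (seek(13, SET)): offset=13
After 2 (seek(-4, CUR)): offset=9
After 3 (read(5)): returned '2XY5Z', offset=14
After 4 (read(7)): returned 'S6AELK', offset=20
After 5 (read(3)): returned '', offset=20
After 6 (seek(3, SET)): offset=3
After 7 (read(4)): returned 'XQLZ', offset=7
After 8 (seek(-12, END)): offset=8
After 9 (seek(17, SET)): offset=17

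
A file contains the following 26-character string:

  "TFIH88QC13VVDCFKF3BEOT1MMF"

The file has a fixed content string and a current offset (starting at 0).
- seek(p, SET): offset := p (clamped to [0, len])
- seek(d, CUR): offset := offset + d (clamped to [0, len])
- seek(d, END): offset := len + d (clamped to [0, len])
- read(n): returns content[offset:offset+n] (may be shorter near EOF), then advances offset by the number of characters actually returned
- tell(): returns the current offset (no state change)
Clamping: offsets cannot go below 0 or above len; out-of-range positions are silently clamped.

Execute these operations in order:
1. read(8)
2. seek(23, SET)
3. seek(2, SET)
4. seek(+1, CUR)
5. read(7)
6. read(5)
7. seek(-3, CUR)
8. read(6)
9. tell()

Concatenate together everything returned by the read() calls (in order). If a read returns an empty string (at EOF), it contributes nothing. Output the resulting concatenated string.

Answer: TFIH88QCH88QC13VVDCFDCFKF3

Derivation:
After 1 (read(8)): returned 'TFIH88QC', offset=8
After 2 (seek(23, SET)): offset=23
After 3 (seek(2, SET)): offset=2
After 4 (seek(+1, CUR)): offset=3
After 5 (read(7)): returned 'H88QC13', offset=10
After 6 (read(5)): returned 'VVDCF', offset=15
After 7 (seek(-3, CUR)): offset=12
After 8 (read(6)): returned 'DCFKF3', offset=18
After 9 (tell()): offset=18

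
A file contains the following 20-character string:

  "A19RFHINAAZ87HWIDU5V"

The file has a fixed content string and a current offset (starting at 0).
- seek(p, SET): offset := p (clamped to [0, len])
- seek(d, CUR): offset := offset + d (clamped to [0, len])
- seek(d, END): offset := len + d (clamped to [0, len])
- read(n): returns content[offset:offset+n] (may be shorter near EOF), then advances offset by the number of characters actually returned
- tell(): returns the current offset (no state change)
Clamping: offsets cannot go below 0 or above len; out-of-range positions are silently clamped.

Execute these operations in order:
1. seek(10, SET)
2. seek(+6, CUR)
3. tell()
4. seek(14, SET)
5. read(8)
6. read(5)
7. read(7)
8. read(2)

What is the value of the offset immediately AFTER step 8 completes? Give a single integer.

Answer: 20

Derivation:
After 1 (seek(10, SET)): offset=10
After 2 (seek(+6, CUR)): offset=16
After 3 (tell()): offset=16
After 4 (seek(14, SET)): offset=14
After 5 (read(8)): returned 'WIDU5V', offset=20
After 6 (read(5)): returned '', offset=20
After 7 (read(7)): returned '', offset=20
After 8 (read(2)): returned '', offset=20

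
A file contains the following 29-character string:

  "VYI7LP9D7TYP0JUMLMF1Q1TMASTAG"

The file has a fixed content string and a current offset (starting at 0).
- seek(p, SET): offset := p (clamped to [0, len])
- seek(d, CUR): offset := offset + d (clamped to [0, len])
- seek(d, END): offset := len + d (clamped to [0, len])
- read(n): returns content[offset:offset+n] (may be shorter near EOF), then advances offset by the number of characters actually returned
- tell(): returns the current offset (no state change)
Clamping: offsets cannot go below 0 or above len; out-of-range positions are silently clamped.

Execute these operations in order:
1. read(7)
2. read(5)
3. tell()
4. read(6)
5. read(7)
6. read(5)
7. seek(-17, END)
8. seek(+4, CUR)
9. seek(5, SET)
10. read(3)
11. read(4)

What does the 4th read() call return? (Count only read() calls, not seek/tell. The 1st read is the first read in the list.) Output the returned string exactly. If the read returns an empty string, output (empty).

After 1 (read(7)): returned 'VYI7LP9', offset=7
After 2 (read(5)): returned 'D7TYP', offset=12
After 3 (tell()): offset=12
After 4 (read(6)): returned '0JUMLM', offset=18
After 5 (read(7)): returned 'F1Q1TMA', offset=25
After 6 (read(5)): returned 'STAG', offset=29
After 7 (seek(-17, END)): offset=12
After 8 (seek(+4, CUR)): offset=16
After 9 (seek(5, SET)): offset=5
After 10 (read(3)): returned 'P9D', offset=8
After 11 (read(4)): returned '7TYP', offset=12

Answer: F1Q1TMA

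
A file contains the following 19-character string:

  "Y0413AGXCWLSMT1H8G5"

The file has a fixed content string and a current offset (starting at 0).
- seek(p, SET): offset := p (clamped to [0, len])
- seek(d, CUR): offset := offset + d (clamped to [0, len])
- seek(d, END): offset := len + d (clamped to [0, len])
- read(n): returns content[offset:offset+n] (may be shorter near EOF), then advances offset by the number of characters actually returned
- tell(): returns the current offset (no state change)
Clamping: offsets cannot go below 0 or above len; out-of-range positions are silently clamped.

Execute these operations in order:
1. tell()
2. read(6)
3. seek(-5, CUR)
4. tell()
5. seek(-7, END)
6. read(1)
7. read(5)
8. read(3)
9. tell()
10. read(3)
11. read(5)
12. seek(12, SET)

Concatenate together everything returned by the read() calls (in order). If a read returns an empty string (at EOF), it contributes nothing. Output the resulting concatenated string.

After 1 (tell()): offset=0
After 2 (read(6)): returned 'Y0413A', offset=6
After 3 (seek(-5, CUR)): offset=1
After 4 (tell()): offset=1
After 5 (seek(-7, END)): offset=12
After 6 (read(1)): returned 'M', offset=13
After 7 (read(5)): returned 'T1H8G', offset=18
After 8 (read(3)): returned '5', offset=19
After 9 (tell()): offset=19
After 10 (read(3)): returned '', offset=19
After 11 (read(5)): returned '', offset=19
After 12 (seek(12, SET)): offset=12

Answer: Y0413AMT1H8G5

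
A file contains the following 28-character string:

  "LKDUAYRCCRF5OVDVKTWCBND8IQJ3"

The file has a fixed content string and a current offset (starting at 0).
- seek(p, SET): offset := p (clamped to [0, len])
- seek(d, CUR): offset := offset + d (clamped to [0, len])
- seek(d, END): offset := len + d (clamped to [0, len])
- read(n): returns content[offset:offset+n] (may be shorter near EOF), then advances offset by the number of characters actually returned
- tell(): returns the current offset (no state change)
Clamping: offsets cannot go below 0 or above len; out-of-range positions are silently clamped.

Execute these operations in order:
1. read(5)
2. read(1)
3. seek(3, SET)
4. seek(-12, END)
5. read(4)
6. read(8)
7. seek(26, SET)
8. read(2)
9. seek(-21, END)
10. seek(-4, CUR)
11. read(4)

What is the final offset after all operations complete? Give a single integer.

After 1 (read(5)): returned 'LKDUA', offset=5
After 2 (read(1)): returned 'Y', offset=6
After 3 (seek(3, SET)): offset=3
After 4 (seek(-12, END)): offset=16
After 5 (read(4)): returned 'KTWC', offset=20
After 6 (read(8)): returned 'BND8IQJ3', offset=28
After 7 (seek(26, SET)): offset=26
After 8 (read(2)): returned 'J3', offset=28
After 9 (seek(-21, END)): offset=7
After 10 (seek(-4, CUR)): offset=3
After 11 (read(4)): returned 'UAYR', offset=7

Answer: 7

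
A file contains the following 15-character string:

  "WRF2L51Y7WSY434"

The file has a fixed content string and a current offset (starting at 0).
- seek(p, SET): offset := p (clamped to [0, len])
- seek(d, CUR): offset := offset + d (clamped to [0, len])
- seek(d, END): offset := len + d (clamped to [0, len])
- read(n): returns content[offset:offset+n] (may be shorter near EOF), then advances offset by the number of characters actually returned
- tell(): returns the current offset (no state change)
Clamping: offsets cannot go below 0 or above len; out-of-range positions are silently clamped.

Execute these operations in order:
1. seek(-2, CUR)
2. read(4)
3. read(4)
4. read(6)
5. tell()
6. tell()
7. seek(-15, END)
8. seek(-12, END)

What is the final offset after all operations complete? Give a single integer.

Answer: 3

Derivation:
After 1 (seek(-2, CUR)): offset=0
After 2 (read(4)): returned 'WRF2', offset=4
After 3 (read(4)): returned 'L51Y', offset=8
After 4 (read(6)): returned '7WSY43', offset=14
After 5 (tell()): offset=14
After 6 (tell()): offset=14
After 7 (seek(-15, END)): offset=0
After 8 (seek(-12, END)): offset=3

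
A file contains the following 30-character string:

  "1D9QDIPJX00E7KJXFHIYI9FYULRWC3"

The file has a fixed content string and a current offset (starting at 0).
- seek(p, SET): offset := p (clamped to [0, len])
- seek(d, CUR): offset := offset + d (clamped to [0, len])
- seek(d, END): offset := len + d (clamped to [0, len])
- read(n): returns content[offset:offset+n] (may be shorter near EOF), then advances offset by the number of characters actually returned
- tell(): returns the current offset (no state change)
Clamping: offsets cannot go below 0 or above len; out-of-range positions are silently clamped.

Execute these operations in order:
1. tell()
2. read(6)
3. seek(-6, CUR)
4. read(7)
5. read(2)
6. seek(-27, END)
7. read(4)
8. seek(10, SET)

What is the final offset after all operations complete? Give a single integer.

Answer: 10

Derivation:
After 1 (tell()): offset=0
After 2 (read(6)): returned '1D9QDI', offset=6
After 3 (seek(-6, CUR)): offset=0
After 4 (read(7)): returned '1D9QDIP', offset=7
After 5 (read(2)): returned 'JX', offset=9
After 6 (seek(-27, END)): offset=3
After 7 (read(4)): returned 'QDIP', offset=7
After 8 (seek(10, SET)): offset=10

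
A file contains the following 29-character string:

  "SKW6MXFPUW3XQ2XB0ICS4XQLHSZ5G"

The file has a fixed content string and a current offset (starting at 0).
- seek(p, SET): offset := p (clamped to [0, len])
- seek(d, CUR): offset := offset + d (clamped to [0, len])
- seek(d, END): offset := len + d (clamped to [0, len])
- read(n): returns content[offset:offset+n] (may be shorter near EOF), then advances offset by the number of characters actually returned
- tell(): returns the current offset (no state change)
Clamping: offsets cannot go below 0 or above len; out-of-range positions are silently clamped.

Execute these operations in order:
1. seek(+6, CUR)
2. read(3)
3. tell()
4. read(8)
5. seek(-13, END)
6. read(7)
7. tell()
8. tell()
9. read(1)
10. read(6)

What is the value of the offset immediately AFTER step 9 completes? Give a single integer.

Answer: 24

Derivation:
After 1 (seek(+6, CUR)): offset=6
After 2 (read(3)): returned 'FPU', offset=9
After 3 (tell()): offset=9
After 4 (read(8)): returned 'W3XQ2XB0', offset=17
After 5 (seek(-13, END)): offset=16
After 6 (read(7)): returned '0ICS4XQ', offset=23
After 7 (tell()): offset=23
After 8 (tell()): offset=23
After 9 (read(1)): returned 'L', offset=24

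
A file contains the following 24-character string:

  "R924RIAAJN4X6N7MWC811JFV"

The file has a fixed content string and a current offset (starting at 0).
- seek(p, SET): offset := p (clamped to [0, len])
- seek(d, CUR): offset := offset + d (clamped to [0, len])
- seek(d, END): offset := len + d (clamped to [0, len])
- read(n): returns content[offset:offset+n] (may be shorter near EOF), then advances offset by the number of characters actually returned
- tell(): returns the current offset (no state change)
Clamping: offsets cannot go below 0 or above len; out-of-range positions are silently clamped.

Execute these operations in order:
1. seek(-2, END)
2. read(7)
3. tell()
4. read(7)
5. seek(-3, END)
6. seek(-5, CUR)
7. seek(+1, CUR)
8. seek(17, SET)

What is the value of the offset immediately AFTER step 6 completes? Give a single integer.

After 1 (seek(-2, END)): offset=22
After 2 (read(7)): returned 'FV', offset=24
After 3 (tell()): offset=24
After 4 (read(7)): returned '', offset=24
After 5 (seek(-3, END)): offset=21
After 6 (seek(-5, CUR)): offset=16

Answer: 16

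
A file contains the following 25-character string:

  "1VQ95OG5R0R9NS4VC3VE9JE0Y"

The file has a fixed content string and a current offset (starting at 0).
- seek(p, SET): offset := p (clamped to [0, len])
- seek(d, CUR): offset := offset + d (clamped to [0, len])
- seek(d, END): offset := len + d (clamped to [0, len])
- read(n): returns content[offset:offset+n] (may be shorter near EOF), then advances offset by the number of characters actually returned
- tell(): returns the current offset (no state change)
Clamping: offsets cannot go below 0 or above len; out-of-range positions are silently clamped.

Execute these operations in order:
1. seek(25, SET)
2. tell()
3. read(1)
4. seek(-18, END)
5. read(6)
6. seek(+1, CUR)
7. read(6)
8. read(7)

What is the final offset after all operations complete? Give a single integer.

Answer: 25

Derivation:
After 1 (seek(25, SET)): offset=25
After 2 (tell()): offset=25
After 3 (read(1)): returned '', offset=25
After 4 (seek(-18, END)): offset=7
After 5 (read(6)): returned '5R0R9N', offset=13
After 6 (seek(+1, CUR)): offset=14
After 7 (read(6)): returned '4VC3VE', offset=20
After 8 (read(7)): returned '9JE0Y', offset=25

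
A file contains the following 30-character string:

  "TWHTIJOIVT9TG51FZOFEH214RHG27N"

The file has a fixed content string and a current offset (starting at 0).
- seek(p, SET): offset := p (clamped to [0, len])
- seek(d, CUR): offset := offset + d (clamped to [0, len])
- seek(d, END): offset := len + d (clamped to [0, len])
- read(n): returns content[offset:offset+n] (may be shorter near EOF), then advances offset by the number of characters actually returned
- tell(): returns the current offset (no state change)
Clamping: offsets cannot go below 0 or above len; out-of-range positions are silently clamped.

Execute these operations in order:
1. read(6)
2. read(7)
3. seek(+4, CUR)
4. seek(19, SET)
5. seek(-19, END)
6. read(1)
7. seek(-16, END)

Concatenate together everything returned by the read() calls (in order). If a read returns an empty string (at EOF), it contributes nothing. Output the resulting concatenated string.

After 1 (read(6)): returned 'TWHTIJ', offset=6
After 2 (read(7)): returned 'OIVT9TG', offset=13
After 3 (seek(+4, CUR)): offset=17
After 4 (seek(19, SET)): offset=19
After 5 (seek(-19, END)): offset=11
After 6 (read(1)): returned 'T', offset=12
After 7 (seek(-16, END)): offset=14

Answer: TWHTIJOIVT9TGT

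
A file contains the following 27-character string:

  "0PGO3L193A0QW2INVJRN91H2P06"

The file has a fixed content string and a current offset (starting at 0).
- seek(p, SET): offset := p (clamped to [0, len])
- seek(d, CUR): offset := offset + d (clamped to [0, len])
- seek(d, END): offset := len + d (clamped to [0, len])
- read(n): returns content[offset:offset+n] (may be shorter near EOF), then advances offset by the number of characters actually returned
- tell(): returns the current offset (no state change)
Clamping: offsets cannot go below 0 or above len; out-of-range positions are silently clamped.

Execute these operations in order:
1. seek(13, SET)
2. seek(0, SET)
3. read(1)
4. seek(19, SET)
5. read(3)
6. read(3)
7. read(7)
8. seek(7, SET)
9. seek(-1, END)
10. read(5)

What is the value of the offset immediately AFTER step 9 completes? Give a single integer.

Answer: 26

Derivation:
After 1 (seek(13, SET)): offset=13
After 2 (seek(0, SET)): offset=0
After 3 (read(1)): returned '0', offset=1
After 4 (seek(19, SET)): offset=19
After 5 (read(3)): returned 'N91', offset=22
After 6 (read(3)): returned 'H2P', offset=25
After 7 (read(7)): returned '06', offset=27
After 8 (seek(7, SET)): offset=7
After 9 (seek(-1, END)): offset=26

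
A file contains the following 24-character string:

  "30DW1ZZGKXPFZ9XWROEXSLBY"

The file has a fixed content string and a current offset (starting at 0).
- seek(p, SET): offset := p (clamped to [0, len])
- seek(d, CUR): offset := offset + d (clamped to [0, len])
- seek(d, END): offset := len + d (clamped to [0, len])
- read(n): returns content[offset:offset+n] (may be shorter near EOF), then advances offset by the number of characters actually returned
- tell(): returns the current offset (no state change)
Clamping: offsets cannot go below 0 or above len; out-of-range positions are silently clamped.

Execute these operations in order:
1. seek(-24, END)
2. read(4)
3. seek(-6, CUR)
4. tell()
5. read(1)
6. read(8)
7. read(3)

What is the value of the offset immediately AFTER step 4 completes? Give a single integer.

After 1 (seek(-24, END)): offset=0
After 2 (read(4)): returned '30DW', offset=4
After 3 (seek(-6, CUR)): offset=0
After 4 (tell()): offset=0

Answer: 0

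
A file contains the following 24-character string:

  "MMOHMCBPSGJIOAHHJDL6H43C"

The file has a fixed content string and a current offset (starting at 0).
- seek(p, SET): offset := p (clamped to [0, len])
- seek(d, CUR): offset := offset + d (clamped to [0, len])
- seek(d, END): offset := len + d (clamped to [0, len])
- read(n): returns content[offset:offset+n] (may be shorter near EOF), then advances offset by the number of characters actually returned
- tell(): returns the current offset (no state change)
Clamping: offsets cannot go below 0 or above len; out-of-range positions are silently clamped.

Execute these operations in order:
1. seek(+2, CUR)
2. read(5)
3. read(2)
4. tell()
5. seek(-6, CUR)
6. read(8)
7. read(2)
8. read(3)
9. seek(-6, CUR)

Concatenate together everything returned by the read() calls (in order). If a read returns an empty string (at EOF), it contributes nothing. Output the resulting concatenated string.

After 1 (seek(+2, CUR)): offset=2
After 2 (read(5)): returned 'OHMCB', offset=7
After 3 (read(2)): returned 'PS', offset=9
After 4 (tell()): offset=9
After 5 (seek(-6, CUR)): offset=3
After 6 (read(8)): returned 'HMCBPSGJ', offset=11
After 7 (read(2)): returned 'IO', offset=13
After 8 (read(3)): returned 'AHH', offset=16
After 9 (seek(-6, CUR)): offset=10

Answer: OHMCBPSHMCBPSGJIOAHH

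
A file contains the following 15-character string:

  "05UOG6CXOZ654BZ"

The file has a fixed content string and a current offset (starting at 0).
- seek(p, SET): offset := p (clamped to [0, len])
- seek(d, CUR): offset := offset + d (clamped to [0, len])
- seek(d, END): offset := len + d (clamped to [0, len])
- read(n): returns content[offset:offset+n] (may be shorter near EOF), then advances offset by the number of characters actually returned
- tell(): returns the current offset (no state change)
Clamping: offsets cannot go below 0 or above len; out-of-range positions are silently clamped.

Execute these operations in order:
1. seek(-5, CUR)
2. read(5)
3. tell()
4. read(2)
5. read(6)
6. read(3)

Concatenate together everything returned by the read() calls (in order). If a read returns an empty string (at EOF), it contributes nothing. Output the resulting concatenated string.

After 1 (seek(-5, CUR)): offset=0
After 2 (read(5)): returned '05UOG', offset=5
After 3 (tell()): offset=5
After 4 (read(2)): returned '6C', offset=7
After 5 (read(6)): returned 'XOZ654', offset=13
After 6 (read(3)): returned 'BZ', offset=15

Answer: 05UOG6CXOZ654BZ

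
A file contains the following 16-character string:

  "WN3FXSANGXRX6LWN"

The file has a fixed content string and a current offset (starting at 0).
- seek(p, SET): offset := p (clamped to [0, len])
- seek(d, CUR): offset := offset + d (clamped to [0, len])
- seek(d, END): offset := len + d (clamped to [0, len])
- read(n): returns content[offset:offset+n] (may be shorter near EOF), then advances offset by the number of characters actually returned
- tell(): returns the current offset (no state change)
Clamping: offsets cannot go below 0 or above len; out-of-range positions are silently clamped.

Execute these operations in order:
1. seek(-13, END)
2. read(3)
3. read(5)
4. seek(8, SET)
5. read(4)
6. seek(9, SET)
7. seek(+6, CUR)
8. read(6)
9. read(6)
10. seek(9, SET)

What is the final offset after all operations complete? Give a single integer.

After 1 (seek(-13, END)): offset=3
After 2 (read(3)): returned 'FXS', offset=6
After 3 (read(5)): returned 'ANGXR', offset=11
After 4 (seek(8, SET)): offset=8
After 5 (read(4)): returned 'GXRX', offset=12
After 6 (seek(9, SET)): offset=9
After 7 (seek(+6, CUR)): offset=15
After 8 (read(6)): returned 'N', offset=16
After 9 (read(6)): returned '', offset=16
After 10 (seek(9, SET)): offset=9

Answer: 9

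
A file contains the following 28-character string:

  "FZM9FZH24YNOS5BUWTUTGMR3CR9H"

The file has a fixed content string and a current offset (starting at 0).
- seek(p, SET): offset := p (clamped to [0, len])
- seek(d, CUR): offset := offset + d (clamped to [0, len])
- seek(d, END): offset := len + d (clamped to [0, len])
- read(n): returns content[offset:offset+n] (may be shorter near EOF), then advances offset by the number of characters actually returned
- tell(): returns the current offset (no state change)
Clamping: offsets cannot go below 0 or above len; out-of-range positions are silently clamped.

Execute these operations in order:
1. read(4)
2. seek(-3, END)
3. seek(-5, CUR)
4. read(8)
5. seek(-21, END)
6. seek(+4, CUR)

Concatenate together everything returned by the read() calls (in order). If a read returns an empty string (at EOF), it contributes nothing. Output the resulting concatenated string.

Answer: FZM9GMR3CR9H

Derivation:
After 1 (read(4)): returned 'FZM9', offset=4
After 2 (seek(-3, END)): offset=25
After 3 (seek(-5, CUR)): offset=20
After 4 (read(8)): returned 'GMR3CR9H', offset=28
After 5 (seek(-21, END)): offset=7
After 6 (seek(+4, CUR)): offset=11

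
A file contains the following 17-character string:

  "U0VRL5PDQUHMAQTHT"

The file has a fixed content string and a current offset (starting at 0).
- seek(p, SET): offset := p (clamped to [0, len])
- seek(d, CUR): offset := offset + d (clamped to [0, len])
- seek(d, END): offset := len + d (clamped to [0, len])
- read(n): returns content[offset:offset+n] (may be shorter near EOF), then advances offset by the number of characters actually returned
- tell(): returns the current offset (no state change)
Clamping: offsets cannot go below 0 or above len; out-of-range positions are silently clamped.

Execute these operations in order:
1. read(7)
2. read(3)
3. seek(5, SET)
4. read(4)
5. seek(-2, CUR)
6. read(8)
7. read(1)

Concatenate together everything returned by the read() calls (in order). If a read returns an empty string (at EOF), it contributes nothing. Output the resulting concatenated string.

Answer: U0VRL5PDQU5PDQDQUHMAQTH

Derivation:
After 1 (read(7)): returned 'U0VRL5P', offset=7
After 2 (read(3)): returned 'DQU', offset=10
After 3 (seek(5, SET)): offset=5
After 4 (read(4)): returned '5PDQ', offset=9
After 5 (seek(-2, CUR)): offset=7
After 6 (read(8)): returned 'DQUHMAQT', offset=15
After 7 (read(1)): returned 'H', offset=16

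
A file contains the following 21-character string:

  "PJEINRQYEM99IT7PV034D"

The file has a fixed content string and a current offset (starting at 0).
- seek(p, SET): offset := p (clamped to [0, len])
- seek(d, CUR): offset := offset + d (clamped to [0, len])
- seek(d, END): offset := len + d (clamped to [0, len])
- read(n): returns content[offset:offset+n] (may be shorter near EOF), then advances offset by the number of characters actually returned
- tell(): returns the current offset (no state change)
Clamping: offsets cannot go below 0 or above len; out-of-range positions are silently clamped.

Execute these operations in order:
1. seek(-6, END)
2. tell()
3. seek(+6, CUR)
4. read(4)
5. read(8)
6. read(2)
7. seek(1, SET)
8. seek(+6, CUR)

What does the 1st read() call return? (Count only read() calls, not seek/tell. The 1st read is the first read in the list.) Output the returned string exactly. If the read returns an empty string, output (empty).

Answer: (empty)

Derivation:
After 1 (seek(-6, END)): offset=15
After 2 (tell()): offset=15
After 3 (seek(+6, CUR)): offset=21
After 4 (read(4)): returned '', offset=21
After 5 (read(8)): returned '', offset=21
After 6 (read(2)): returned '', offset=21
After 7 (seek(1, SET)): offset=1
After 8 (seek(+6, CUR)): offset=7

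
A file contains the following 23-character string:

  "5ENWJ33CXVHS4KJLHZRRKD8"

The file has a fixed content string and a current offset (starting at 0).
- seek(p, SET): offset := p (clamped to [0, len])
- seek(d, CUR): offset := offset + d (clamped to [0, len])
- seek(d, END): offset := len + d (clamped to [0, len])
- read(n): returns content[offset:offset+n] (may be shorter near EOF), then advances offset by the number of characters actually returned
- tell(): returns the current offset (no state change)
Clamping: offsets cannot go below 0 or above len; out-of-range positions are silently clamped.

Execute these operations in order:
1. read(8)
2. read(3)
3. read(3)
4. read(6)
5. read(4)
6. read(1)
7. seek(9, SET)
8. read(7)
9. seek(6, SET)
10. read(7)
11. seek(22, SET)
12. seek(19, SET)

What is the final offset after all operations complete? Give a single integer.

Answer: 19

Derivation:
After 1 (read(8)): returned '5ENWJ33C', offset=8
After 2 (read(3)): returned 'XVH', offset=11
After 3 (read(3)): returned 'S4K', offset=14
After 4 (read(6)): returned 'JLHZRR', offset=20
After 5 (read(4)): returned 'KD8', offset=23
After 6 (read(1)): returned '', offset=23
After 7 (seek(9, SET)): offset=9
After 8 (read(7)): returned 'VHS4KJL', offset=16
After 9 (seek(6, SET)): offset=6
After 10 (read(7)): returned '3CXVHS4', offset=13
After 11 (seek(22, SET)): offset=22
After 12 (seek(19, SET)): offset=19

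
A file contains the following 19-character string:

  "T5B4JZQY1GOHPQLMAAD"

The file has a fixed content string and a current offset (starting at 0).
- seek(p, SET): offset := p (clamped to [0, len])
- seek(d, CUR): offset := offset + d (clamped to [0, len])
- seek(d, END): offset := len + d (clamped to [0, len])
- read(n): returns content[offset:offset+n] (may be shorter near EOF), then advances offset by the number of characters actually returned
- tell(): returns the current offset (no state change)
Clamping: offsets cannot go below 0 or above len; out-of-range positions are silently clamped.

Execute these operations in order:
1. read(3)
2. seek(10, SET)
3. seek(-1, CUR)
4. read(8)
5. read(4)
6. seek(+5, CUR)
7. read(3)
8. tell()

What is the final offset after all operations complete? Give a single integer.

After 1 (read(3)): returned 'T5B', offset=3
After 2 (seek(10, SET)): offset=10
After 3 (seek(-1, CUR)): offset=9
After 4 (read(8)): returned 'GOHPQLMA', offset=17
After 5 (read(4)): returned 'AD', offset=19
After 6 (seek(+5, CUR)): offset=19
After 7 (read(3)): returned '', offset=19
After 8 (tell()): offset=19

Answer: 19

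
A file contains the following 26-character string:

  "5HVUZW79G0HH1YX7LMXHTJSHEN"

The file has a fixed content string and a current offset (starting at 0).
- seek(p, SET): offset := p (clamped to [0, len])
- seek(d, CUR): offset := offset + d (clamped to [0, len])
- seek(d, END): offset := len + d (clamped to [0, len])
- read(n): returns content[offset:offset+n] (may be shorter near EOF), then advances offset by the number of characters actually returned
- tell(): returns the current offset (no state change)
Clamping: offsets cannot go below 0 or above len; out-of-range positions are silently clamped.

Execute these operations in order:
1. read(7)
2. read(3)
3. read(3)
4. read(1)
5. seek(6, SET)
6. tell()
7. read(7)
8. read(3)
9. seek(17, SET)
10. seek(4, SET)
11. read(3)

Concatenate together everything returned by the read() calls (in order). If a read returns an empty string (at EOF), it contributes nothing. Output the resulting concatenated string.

Answer: 5HVUZW79G0HH1Y79G0HH1YX7ZW7

Derivation:
After 1 (read(7)): returned '5HVUZW7', offset=7
After 2 (read(3)): returned '9G0', offset=10
After 3 (read(3)): returned 'HH1', offset=13
After 4 (read(1)): returned 'Y', offset=14
After 5 (seek(6, SET)): offset=6
After 6 (tell()): offset=6
After 7 (read(7)): returned '79G0HH1', offset=13
After 8 (read(3)): returned 'YX7', offset=16
After 9 (seek(17, SET)): offset=17
After 10 (seek(4, SET)): offset=4
After 11 (read(3)): returned 'ZW7', offset=7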